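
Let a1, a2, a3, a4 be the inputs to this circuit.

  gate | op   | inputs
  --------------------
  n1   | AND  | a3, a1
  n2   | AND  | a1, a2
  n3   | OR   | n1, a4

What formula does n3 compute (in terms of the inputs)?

(a3 AND a1) OR a4

n1 = a3 AND a1
n3 = n1 OR a4 = (a3 AND a1) OR a4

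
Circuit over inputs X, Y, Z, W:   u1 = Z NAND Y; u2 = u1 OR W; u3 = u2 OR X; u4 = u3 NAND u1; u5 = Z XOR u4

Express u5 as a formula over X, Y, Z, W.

Z XOR ((((Z NAND Y) OR W) OR X) NAND (Z NAND Y))

u1 = Z NAND Y
u2 = u1 OR W = (Z NAND Y) OR W
u3 = u2 OR X = ((Z NAND Y) OR W) OR X
u4 = u3 NAND u1 = (((Z NAND Y) OR W) OR X) NAND (Z NAND Y)
u5 = Z XOR u4 = Z XOR ((((Z NAND Y) OR W) OR X) NAND (Z NAND Y))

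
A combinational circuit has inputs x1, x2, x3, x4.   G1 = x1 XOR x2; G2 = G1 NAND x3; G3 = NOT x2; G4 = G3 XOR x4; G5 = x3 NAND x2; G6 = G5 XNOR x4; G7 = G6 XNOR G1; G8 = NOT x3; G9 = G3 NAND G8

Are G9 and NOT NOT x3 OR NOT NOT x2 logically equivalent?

G3 = NOT x2
G8 = NOT x3
G9 = G3 NAND G8 = NOT x2 NAND NOT x3
At x1=0, x2=0, x3=0, x4=0: circuit gives 0, formula gives 0.
At x1=0, x2=0, x3=1, x4=0: circuit gives 1, formula gives 1.
Agrees on all 16 inputs.

Yes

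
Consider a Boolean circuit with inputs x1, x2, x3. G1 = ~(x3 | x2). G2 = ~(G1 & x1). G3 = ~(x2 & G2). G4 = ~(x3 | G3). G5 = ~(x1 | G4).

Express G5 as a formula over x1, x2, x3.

~(x1 | (~(x3 | (~(x2 & (~((~(x3 | x2)) & x1)))))))

G1 = ~(x3 | x2)
G2 = ~(G1 & x1) = ~((~(x3 | x2)) & x1)
G3 = ~(x2 & G2) = ~(x2 & (~((~(x3 | x2)) & x1)))
G4 = ~(x3 | G3) = ~(x3 | (~(x2 & (~((~(x3 | x2)) & x1)))))
G5 = ~(x1 | G4) = ~(x1 | (~(x3 | (~(x2 & (~((~(x3 | x2)) & x1)))))))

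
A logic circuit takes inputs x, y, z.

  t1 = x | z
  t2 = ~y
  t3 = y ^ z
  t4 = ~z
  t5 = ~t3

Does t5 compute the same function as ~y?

No

t3 = y ^ z
t5 = ~t3 = ~(y ^ z)
At x=0, y=0, z=1: circuit gives 0, formula gives 1.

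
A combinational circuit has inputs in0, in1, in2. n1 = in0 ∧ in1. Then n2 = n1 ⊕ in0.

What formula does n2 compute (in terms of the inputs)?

n1 = in0 ∧ in1
n2 = n1 ⊕ in0 = (in0 ∧ in1) ⊕ in0

(in0 ∧ in1) ⊕ in0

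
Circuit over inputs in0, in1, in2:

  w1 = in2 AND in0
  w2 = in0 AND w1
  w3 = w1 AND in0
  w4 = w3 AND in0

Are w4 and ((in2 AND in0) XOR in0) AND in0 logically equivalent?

w1 = in2 AND in0
w3 = w1 AND in0 = (in2 AND in0) AND in0
w4 = w3 AND in0 = ((in2 AND in0) AND in0) AND in0
At in0=1, in1=0, in2=0: circuit gives 0, formula gives 1.

No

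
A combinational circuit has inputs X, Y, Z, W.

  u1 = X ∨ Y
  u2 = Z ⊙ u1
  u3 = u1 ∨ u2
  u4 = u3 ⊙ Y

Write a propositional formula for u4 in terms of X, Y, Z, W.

((X ∨ Y) ∨ (Z ⊙ (X ∨ Y))) ⊙ Y

u1 = X ∨ Y
u2 = Z ⊙ u1 = Z ⊙ (X ∨ Y)
u3 = u1 ∨ u2 = (X ∨ Y) ∨ (Z ⊙ (X ∨ Y))
u4 = u3 ⊙ Y = ((X ∨ Y) ∨ (Z ⊙ (X ∨ Y))) ⊙ Y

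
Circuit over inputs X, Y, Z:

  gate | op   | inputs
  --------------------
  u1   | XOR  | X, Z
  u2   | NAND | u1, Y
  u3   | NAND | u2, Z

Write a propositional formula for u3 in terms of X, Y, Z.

((X XOR Z) NAND Y) NAND Z

u1 = X XOR Z
u2 = u1 NAND Y = (X XOR Z) NAND Y
u3 = u2 NAND Z = ((X XOR Z) NAND Y) NAND Z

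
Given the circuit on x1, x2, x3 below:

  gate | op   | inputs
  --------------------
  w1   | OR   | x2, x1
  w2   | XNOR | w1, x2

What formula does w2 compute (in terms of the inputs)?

w1 = x2 OR x1
w2 = w1 XNOR x2 = (x2 OR x1) XNOR x2

(x2 OR x1) XNOR x2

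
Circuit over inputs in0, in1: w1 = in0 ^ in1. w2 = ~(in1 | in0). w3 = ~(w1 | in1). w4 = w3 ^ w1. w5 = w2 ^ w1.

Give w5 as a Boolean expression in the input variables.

w1 = in0 ^ in1
w2 = ~(in1 | in0)
w5 = w2 ^ w1 = (~(in1 | in0)) ^ (in0 ^ in1)

(~(in1 | in0)) ^ (in0 ^ in1)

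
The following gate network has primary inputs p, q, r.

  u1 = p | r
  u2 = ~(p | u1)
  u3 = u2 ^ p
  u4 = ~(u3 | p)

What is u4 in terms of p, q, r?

u1 = p | r
u2 = ~(p | u1) = ~(p | (p | r))
u3 = u2 ^ p = (~(p | (p | r))) ^ p
u4 = ~(u3 | p) = ~(((~(p | (p | r))) ^ p) | p)

~(((~(p | (p | r))) ^ p) | p)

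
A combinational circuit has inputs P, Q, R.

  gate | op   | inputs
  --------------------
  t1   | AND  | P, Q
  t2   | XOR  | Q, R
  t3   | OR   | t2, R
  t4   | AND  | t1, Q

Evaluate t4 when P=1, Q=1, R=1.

1

t1 = 1 AND 1 = 1
t4 = 1 AND 1 = 1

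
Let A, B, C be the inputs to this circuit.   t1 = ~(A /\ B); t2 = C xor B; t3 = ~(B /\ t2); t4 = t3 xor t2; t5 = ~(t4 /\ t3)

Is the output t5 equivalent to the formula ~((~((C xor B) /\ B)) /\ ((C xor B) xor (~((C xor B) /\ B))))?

Yes

t2 = C xor B
t3 = ~(B /\ t2) = ~(B /\ (C xor B))
t4 = t3 xor t2 = (~(B /\ (C xor B))) xor (C xor B)
t5 = ~(t4 /\ t3) = ~(((~(B /\ (C xor B))) xor (C xor B)) /\ (~(B /\ (C xor B))))
At A=0, B=0, C=0: circuit gives 0, formula gives 0.
At A=0, B=0, C=1: circuit gives 1, formula gives 1.
Agrees on all 8 inputs.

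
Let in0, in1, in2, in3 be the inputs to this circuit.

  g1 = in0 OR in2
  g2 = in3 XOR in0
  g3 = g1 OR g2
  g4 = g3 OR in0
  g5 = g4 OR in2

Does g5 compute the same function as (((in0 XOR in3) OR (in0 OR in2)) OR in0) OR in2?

g1 = in0 OR in2
g2 = in3 XOR in0
g3 = g1 OR g2 = (in0 OR in2) OR (in3 XOR in0)
g4 = g3 OR in0 = ((in0 OR in2) OR (in3 XOR in0)) OR in0
g5 = g4 OR in2 = (((in0 OR in2) OR (in3 XOR in0)) OR in0) OR in2
At in0=0, in1=0, in2=0, in3=0: circuit gives 0, formula gives 0.
At in0=0, in1=0, in2=0, in3=1: circuit gives 1, formula gives 1.
Agrees on all 16 inputs.

Yes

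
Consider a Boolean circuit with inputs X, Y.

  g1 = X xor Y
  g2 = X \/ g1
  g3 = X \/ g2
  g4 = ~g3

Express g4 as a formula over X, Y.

~(X \/ (X \/ (X xor Y)))

g1 = X xor Y
g2 = X \/ g1 = X \/ (X xor Y)
g3 = X \/ g2 = X \/ (X \/ (X xor Y))
g4 = ~g3 = ~(X \/ (X \/ (X xor Y)))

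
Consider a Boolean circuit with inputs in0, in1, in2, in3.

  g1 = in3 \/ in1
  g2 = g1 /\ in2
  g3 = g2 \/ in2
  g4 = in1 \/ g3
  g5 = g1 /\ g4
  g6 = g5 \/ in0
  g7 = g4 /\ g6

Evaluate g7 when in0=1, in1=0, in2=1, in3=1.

g1 = 1 \/ 0 = 1
g2 = 1 /\ 1 = 1
g3 = 1 \/ 1 = 1
g4 = 0 \/ 1 = 1
g5 = 1 /\ 1 = 1
g6 = 1 \/ 1 = 1
g7 = 1 /\ 1 = 1

1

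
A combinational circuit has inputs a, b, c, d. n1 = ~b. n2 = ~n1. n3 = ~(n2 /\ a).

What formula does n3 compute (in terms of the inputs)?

n1 = ~b
n2 = ~n1 = ~~b
n3 = ~(n2 /\ a) = ~(~~b /\ a)

~(~~b /\ a)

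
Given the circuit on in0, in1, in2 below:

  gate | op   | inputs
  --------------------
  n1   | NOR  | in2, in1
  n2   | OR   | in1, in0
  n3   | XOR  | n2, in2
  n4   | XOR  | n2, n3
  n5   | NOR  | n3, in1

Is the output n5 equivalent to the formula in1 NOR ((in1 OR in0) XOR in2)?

Yes

n2 = in1 OR in0
n3 = n2 XOR in2 = (in1 OR in0) XOR in2
n5 = n3 NOR in1 = ((in1 OR in0) XOR in2) NOR in1
At in0=0, in1=0, in2=1: circuit gives 0, formula gives 0.
At in0=0, in1=0, in2=0: circuit gives 1, formula gives 1.
Agrees on all 8 inputs.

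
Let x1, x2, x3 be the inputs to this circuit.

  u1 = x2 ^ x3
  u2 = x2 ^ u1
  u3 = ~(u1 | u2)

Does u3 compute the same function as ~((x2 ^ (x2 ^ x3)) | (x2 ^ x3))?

u1 = x2 ^ x3
u2 = x2 ^ u1 = x2 ^ (x2 ^ x3)
u3 = ~(u1 | u2) = ~((x2 ^ x3) | (x2 ^ (x2 ^ x3)))
At x1=0, x2=0, x3=1: circuit gives 0, formula gives 0.
At x1=0, x2=0, x3=0: circuit gives 1, formula gives 1.
Agrees on all 8 inputs.

Yes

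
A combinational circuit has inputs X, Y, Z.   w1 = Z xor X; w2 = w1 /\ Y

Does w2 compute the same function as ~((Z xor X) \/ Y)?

w1 = Z xor X
w2 = w1 /\ Y = (Z xor X) /\ Y
At X=0, Y=0, Z=0: circuit gives 0, formula gives 1.

No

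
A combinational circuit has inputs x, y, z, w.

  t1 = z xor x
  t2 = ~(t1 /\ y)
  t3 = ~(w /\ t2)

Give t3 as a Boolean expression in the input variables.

t1 = z xor x
t2 = ~(t1 /\ y) = ~((z xor x) /\ y)
t3 = ~(w /\ t2) = ~(w /\ (~((z xor x) /\ y)))

~(w /\ (~((z xor x) /\ y)))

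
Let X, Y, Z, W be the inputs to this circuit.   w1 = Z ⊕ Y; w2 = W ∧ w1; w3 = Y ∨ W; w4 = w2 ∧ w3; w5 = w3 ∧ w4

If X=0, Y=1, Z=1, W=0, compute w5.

w1 = 1 ⊕ 1 = 0
w2 = 0 ∧ 0 = 0
w3 = 1 ∨ 0 = 1
w4 = 0 ∧ 1 = 0
w5 = 1 ∧ 0 = 0

0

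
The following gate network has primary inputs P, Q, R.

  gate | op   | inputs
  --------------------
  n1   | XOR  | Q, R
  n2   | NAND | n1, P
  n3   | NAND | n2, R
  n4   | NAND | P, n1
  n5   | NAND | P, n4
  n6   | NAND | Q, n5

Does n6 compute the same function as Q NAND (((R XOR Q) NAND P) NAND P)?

n1 = Q XOR R
n4 = P NAND n1 = P NAND (Q XOR R)
n5 = P NAND n4 = P NAND (P NAND (Q XOR R))
n6 = Q NAND n5 = Q NAND (P NAND (P NAND (Q XOR R)))
At P=0, Q=1, R=0: circuit gives 0, formula gives 0.
At P=0, Q=0, R=0: circuit gives 1, formula gives 1.
Agrees on all 8 inputs.

Yes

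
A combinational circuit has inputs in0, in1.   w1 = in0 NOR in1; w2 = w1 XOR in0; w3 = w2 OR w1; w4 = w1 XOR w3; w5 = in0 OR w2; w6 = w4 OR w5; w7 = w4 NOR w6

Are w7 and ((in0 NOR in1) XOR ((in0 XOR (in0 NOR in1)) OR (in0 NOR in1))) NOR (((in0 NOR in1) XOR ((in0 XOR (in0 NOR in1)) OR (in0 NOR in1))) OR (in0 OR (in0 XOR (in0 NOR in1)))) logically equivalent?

Yes

w1 = in0 NOR in1
w2 = w1 XOR in0 = (in0 NOR in1) XOR in0
w3 = w2 OR w1 = ((in0 NOR in1) XOR in0) OR (in0 NOR in1)
w4 = w1 XOR w3 = (in0 NOR in1) XOR (((in0 NOR in1) XOR in0) OR (in0 NOR in1))
w5 = in0 OR w2 = in0 OR ((in0 NOR in1) XOR in0)
w6 = w4 OR w5 = ((in0 NOR in1) XOR (((in0 NOR in1) XOR in0) OR (in0 NOR in1))) OR (in0 OR ((in0 NOR in1) XOR in0))
w7 = w4 NOR w6 = ((in0 NOR in1) XOR (((in0 NOR in1) XOR in0) OR (in0 NOR in1))) NOR (((in0 NOR in1) XOR (((in0 NOR in1) XOR in0) OR (in0 NOR in1))) OR (in0 OR ((in0 NOR in1) XOR in0)))
At in0=0, in1=0: circuit gives 0, formula gives 0.
At in0=0, in1=1: circuit gives 1, formula gives 1.
Agrees on all 4 inputs.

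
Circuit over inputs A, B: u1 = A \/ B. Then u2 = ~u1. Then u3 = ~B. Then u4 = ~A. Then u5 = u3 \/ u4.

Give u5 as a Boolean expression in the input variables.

~B \/ ~A

u3 = ~B
u4 = ~A
u5 = u3 \/ u4 = ~B \/ ~A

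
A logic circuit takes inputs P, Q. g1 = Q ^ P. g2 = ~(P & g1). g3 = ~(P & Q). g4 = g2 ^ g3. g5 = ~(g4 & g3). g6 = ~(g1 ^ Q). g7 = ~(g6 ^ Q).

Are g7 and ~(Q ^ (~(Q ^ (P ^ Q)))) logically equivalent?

Yes

g1 = Q ^ P
g6 = ~(g1 ^ Q) = ~((Q ^ P) ^ Q)
g7 = ~(g6 ^ Q) = ~((~((Q ^ P) ^ Q)) ^ Q)
At P=0, Q=0: circuit gives 0, formula gives 0.
At P=0, Q=1: circuit gives 1, formula gives 1.
Agrees on all 4 inputs.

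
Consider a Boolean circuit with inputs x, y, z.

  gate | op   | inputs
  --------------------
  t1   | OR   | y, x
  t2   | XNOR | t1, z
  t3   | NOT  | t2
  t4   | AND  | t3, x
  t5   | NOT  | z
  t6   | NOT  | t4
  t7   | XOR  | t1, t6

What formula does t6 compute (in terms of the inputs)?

NOT (NOT ((y OR x) XNOR z) AND x)

t1 = y OR x
t2 = t1 XNOR z = (y OR x) XNOR z
t3 = NOT t2 = NOT ((y OR x) XNOR z)
t4 = t3 AND x = NOT ((y OR x) XNOR z) AND x
t6 = NOT t4 = NOT (NOT ((y OR x) XNOR z) AND x)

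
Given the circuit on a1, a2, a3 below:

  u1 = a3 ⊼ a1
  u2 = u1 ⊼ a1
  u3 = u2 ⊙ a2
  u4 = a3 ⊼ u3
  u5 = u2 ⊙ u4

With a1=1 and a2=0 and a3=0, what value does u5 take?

u1 = 0 ⊼ 1 = 1
u2 = 1 ⊼ 1 = 0
u3 = 0 ⊙ 0 = 1
u4 = 0 ⊼ 1 = 1
u5 = 0 ⊙ 1 = 0

0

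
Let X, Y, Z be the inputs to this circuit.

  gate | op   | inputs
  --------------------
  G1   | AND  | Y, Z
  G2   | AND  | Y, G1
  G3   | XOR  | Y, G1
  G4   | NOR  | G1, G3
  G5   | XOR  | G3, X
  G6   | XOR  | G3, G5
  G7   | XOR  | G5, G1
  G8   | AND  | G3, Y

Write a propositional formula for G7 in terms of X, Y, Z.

((Y XOR (Y AND Z)) XOR X) XOR (Y AND Z)

G1 = Y AND Z
G3 = Y XOR G1 = Y XOR (Y AND Z)
G5 = G3 XOR X = (Y XOR (Y AND Z)) XOR X
G7 = G5 XOR G1 = ((Y XOR (Y AND Z)) XOR X) XOR (Y AND Z)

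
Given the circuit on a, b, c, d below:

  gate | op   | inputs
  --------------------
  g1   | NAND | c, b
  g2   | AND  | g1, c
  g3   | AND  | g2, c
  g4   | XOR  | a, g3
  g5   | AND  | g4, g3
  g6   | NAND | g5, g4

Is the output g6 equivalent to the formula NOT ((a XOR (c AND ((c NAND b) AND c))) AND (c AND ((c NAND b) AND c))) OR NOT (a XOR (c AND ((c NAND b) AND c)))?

g1 = c NAND b
g2 = g1 AND c = (c NAND b) AND c
g3 = g2 AND c = ((c NAND b) AND c) AND c
g4 = a XOR g3 = a XOR (((c NAND b) AND c) AND c)
g5 = g4 AND g3 = (a XOR (((c NAND b) AND c) AND c)) AND (((c NAND b) AND c) AND c)
g6 = g5 NAND g4 = ((a XOR (((c NAND b) AND c) AND c)) AND (((c NAND b) AND c) AND c)) NAND (a XOR (((c NAND b) AND c) AND c))
At a=0, b=0, c=1, d=0: circuit gives 0, formula gives 0.
At a=0, b=0, c=0, d=0: circuit gives 1, formula gives 1.
Agrees on all 16 inputs.

Yes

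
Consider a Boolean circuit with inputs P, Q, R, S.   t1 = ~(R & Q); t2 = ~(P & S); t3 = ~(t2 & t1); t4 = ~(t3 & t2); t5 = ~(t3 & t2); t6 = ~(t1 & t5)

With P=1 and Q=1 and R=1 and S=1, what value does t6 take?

1

t1 = ~(1 & 1) = 0
t2 = ~(1 & 1) = 0
t3 = ~(0 & 0) = 1
t5 = ~(1 & 0) = 1
t6 = ~(0 & 1) = 1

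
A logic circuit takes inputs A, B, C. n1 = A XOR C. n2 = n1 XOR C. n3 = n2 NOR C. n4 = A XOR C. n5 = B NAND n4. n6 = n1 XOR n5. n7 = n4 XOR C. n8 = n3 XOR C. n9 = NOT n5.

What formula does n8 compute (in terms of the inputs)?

(((A XOR C) XOR C) NOR C) XOR C

n1 = A XOR C
n2 = n1 XOR C = (A XOR C) XOR C
n3 = n2 NOR C = ((A XOR C) XOR C) NOR C
n8 = n3 XOR C = (((A XOR C) XOR C) NOR C) XOR C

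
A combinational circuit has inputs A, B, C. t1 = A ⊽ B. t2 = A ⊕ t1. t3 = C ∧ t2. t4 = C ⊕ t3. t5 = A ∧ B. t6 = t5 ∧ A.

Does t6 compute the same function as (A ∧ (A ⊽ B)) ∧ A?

t5 = A ∧ B
t6 = t5 ∧ A = (A ∧ B) ∧ A
At A=1, B=1, C=0: circuit gives 1, formula gives 0.

No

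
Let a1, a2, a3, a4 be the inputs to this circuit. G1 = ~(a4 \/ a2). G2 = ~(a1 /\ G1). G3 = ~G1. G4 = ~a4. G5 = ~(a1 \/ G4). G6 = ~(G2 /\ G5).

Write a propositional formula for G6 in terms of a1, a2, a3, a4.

~((~(a1 /\ (~(a4 \/ a2)))) /\ (~(a1 \/ ~a4)))

G1 = ~(a4 \/ a2)
G2 = ~(a1 /\ G1) = ~(a1 /\ (~(a4 \/ a2)))
G4 = ~a4
G5 = ~(a1 \/ G4) = ~(a1 \/ ~a4)
G6 = ~(G2 /\ G5) = ~((~(a1 /\ (~(a4 \/ a2)))) /\ (~(a1 \/ ~a4)))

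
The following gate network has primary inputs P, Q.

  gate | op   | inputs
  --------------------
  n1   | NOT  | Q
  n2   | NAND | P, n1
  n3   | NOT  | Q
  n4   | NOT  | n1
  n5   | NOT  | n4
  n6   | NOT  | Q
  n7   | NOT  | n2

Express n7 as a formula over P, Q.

n1 = NOT Q
n2 = P NAND n1 = P NAND NOT Q
n7 = NOT n2 = NOT (P NAND NOT Q)

NOT (P NAND NOT Q)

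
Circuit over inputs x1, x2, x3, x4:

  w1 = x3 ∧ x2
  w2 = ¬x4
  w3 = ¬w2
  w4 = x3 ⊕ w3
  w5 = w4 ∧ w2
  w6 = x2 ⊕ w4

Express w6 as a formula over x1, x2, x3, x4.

w2 = ¬x4
w3 = ¬w2 = ¬¬x4
w4 = x3 ⊕ w3 = x3 ⊕ ¬¬x4
w6 = x2 ⊕ w4 = x2 ⊕ (x3 ⊕ ¬¬x4)

x2 ⊕ (x3 ⊕ ¬¬x4)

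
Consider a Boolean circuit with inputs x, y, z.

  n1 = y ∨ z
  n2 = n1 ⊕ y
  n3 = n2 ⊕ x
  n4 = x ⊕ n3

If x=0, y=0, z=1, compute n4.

1

n1 = 0 ∨ 1 = 1
n2 = 1 ⊕ 0 = 1
n3 = 1 ⊕ 0 = 1
n4 = 0 ⊕ 1 = 1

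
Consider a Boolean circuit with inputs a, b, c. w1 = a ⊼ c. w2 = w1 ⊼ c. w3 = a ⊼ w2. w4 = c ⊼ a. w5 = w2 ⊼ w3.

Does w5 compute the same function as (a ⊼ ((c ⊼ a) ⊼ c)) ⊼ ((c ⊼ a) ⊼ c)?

Yes

w1 = a ⊼ c
w2 = w1 ⊼ c = (a ⊼ c) ⊼ c
w3 = a ⊼ w2 = a ⊼ ((a ⊼ c) ⊼ c)
w5 = w2 ⊼ w3 = ((a ⊼ c) ⊼ c) ⊼ (a ⊼ ((a ⊼ c) ⊼ c))
At a=0, b=0, c=0: circuit gives 0, formula gives 0.
At a=0, b=0, c=1: circuit gives 1, formula gives 1.
Agrees on all 8 inputs.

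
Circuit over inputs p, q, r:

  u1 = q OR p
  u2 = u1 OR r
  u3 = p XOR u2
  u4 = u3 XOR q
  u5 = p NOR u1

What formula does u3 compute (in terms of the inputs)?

p XOR ((q OR p) OR r)

u1 = q OR p
u2 = u1 OR r = (q OR p) OR r
u3 = p XOR u2 = p XOR ((q OR p) OR r)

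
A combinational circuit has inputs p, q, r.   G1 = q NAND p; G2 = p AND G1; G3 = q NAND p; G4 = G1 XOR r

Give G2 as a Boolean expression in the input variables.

G1 = q NAND p
G2 = p AND G1 = p AND (q NAND p)

p AND (q NAND p)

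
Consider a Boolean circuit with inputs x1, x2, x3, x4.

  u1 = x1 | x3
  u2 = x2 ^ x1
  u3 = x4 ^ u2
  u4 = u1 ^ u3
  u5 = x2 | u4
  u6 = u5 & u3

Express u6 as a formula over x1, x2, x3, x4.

(x2 | ((x1 | x3) ^ (x4 ^ (x2 ^ x1)))) & (x4 ^ (x2 ^ x1))

u1 = x1 | x3
u2 = x2 ^ x1
u3 = x4 ^ u2 = x4 ^ (x2 ^ x1)
u4 = u1 ^ u3 = (x1 | x3) ^ (x4 ^ (x2 ^ x1))
u5 = x2 | u4 = x2 | ((x1 | x3) ^ (x4 ^ (x2 ^ x1)))
u6 = u5 & u3 = (x2 | ((x1 | x3) ^ (x4 ^ (x2 ^ x1)))) & (x4 ^ (x2 ^ x1))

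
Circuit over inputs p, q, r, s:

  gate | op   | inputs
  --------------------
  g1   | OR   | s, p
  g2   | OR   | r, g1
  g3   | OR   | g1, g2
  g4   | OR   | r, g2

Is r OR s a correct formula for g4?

g1 = s OR p
g2 = r OR g1 = r OR (s OR p)
g4 = r OR g2 = r OR (r OR (s OR p))
At p=1, q=0, r=0, s=0: circuit gives 1, formula gives 0.

No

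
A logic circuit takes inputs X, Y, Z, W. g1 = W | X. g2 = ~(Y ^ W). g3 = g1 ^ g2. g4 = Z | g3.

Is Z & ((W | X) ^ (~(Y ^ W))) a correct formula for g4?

g1 = W | X
g2 = ~(Y ^ W)
g3 = g1 ^ g2 = (W | X) ^ (~(Y ^ W))
g4 = Z | g3 = Z | ((W | X) ^ (~(Y ^ W)))
At X=0, Y=0, Z=0, W=0: circuit gives 1, formula gives 0.

No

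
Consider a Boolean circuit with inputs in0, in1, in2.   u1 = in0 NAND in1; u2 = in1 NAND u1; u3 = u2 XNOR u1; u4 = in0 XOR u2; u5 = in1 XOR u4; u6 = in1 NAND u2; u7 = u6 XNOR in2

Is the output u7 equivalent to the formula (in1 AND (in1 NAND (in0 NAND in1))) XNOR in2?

No

u1 = in0 NAND in1
u2 = in1 NAND u1 = in1 NAND (in0 NAND in1)
u6 = in1 NAND u2 = in1 NAND (in1 NAND (in0 NAND in1))
u7 = u6 XNOR in2 = (in1 NAND (in1 NAND (in0 NAND in1))) XNOR in2
At in0=0, in1=0, in2=0: circuit gives 0, formula gives 1.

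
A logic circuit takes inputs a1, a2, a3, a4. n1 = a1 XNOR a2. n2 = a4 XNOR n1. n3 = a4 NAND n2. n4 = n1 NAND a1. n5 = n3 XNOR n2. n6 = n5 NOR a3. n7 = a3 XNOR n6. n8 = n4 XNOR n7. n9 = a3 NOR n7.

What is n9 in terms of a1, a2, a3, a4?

n1 = a1 XNOR a2
n2 = a4 XNOR n1 = a4 XNOR (a1 XNOR a2)
n3 = a4 NAND n2 = a4 NAND (a4 XNOR (a1 XNOR a2))
n5 = n3 XNOR n2 = (a4 NAND (a4 XNOR (a1 XNOR a2))) XNOR (a4 XNOR (a1 XNOR a2))
n6 = n5 NOR a3 = ((a4 NAND (a4 XNOR (a1 XNOR a2))) XNOR (a4 XNOR (a1 XNOR a2))) NOR a3
n7 = a3 XNOR n6 = a3 XNOR (((a4 NAND (a4 XNOR (a1 XNOR a2))) XNOR (a4 XNOR (a1 XNOR a2))) NOR a3)
n9 = a3 NOR n7 = a3 NOR (a3 XNOR (((a4 NAND (a4 XNOR (a1 XNOR a2))) XNOR (a4 XNOR (a1 XNOR a2))) NOR a3))

a3 NOR (a3 XNOR (((a4 NAND (a4 XNOR (a1 XNOR a2))) XNOR (a4 XNOR (a1 XNOR a2))) NOR a3))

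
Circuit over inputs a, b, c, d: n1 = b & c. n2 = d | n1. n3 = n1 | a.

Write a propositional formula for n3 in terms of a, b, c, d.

(b & c) | a

n1 = b & c
n3 = n1 | a = (b & c) | a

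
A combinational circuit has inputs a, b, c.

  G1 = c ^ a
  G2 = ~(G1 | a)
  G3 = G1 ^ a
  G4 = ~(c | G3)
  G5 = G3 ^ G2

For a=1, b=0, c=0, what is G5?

0

G1 = 0 ^ 1 = 1
G2 = ~(1 | 1) = 0
G3 = 1 ^ 1 = 0
G5 = 0 ^ 0 = 0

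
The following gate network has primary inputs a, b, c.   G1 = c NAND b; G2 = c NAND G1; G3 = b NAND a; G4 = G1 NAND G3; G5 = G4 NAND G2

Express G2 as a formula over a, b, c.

c NAND (c NAND b)

G1 = c NAND b
G2 = c NAND G1 = c NAND (c NAND b)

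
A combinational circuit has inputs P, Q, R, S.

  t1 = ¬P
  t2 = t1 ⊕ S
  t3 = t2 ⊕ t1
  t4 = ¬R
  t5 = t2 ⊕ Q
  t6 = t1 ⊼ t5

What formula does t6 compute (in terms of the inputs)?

t1 = ¬P
t2 = t1 ⊕ S = ¬P ⊕ S
t5 = t2 ⊕ Q = (¬P ⊕ S) ⊕ Q
t6 = t1 ⊼ t5 = ¬P ⊼ ((¬P ⊕ S) ⊕ Q)

¬P ⊼ ((¬P ⊕ S) ⊕ Q)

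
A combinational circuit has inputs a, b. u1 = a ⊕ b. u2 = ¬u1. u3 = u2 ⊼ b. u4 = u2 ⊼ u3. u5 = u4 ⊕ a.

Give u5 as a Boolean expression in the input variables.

(¬(a ⊕ b) ⊼ (¬(a ⊕ b) ⊼ b)) ⊕ a

u1 = a ⊕ b
u2 = ¬u1 = ¬(a ⊕ b)
u3 = u2 ⊼ b = ¬(a ⊕ b) ⊼ b
u4 = u2 ⊼ u3 = ¬(a ⊕ b) ⊼ (¬(a ⊕ b) ⊼ b)
u5 = u4 ⊕ a = (¬(a ⊕ b) ⊼ (¬(a ⊕ b) ⊼ b)) ⊕ a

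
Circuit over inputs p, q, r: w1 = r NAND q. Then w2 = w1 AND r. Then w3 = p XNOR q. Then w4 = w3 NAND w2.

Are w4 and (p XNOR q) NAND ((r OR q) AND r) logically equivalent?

No

w1 = r NAND q
w2 = w1 AND r = (r NAND q) AND r
w3 = p XNOR q
w4 = w3 NAND w2 = (p XNOR q) NAND ((r NAND q) AND r)
At p=1, q=1, r=1: circuit gives 1, formula gives 0.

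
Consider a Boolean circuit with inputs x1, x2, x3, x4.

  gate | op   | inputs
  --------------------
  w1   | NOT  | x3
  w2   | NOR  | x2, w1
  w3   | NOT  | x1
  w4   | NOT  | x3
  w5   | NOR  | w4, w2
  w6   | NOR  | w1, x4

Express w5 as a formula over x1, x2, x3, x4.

NOT x3 NOR (x2 NOR NOT x3)

w1 = NOT x3
w2 = x2 NOR w1 = x2 NOR NOT x3
w4 = NOT x3
w5 = w4 NOR w2 = NOT x3 NOR (x2 NOR NOT x3)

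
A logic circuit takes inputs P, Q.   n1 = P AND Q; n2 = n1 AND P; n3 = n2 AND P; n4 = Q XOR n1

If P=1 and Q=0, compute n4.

0

n1 = 1 AND 0 = 0
n4 = 0 XOR 0 = 0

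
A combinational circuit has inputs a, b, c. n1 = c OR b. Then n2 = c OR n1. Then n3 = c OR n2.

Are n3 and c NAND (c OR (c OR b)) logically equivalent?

No

n1 = c OR b
n2 = c OR n1 = c OR (c OR b)
n3 = c OR n2 = c OR (c OR (c OR b))
At a=0, b=0, c=0: circuit gives 0, formula gives 1.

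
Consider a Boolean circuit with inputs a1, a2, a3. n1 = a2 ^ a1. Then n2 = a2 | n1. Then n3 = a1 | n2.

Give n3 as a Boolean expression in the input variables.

a1 | (a2 | (a2 ^ a1))

n1 = a2 ^ a1
n2 = a2 | n1 = a2 | (a2 ^ a1)
n3 = a1 | n2 = a1 | (a2 | (a2 ^ a1))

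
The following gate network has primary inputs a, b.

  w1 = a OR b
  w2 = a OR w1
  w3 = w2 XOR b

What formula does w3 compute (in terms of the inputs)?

(a OR (a OR b)) XOR b

w1 = a OR b
w2 = a OR w1 = a OR (a OR b)
w3 = w2 XOR b = (a OR (a OR b)) XOR b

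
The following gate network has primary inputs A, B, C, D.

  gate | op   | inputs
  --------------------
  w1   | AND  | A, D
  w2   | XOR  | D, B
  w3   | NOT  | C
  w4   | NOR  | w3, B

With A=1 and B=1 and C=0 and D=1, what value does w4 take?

0

w3 = NOT 0 = 1
w4 = 1 NOR 1 = 0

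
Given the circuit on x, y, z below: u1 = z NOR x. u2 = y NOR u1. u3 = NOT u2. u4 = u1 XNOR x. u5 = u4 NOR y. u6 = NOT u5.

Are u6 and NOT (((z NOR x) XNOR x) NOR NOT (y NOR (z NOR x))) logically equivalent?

u1 = z NOR x
u4 = u1 XNOR x = (z NOR x) XNOR x
u5 = u4 NOR y = ((z NOR x) XNOR x) NOR y
u6 = NOT u5 = NOT (((z NOR x) XNOR x) NOR y)
At x=0, y=0, z=0: circuit gives 0, formula gives 1.

No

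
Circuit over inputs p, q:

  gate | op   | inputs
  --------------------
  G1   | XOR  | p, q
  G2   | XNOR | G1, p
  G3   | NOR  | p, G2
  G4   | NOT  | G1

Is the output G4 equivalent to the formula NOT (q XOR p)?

G1 = p XOR q
G4 = NOT G1 = NOT (p XOR q)
At p=0, q=1: circuit gives 0, formula gives 0.
At p=0, q=0: circuit gives 1, formula gives 1.
Agrees on all 4 inputs.

Yes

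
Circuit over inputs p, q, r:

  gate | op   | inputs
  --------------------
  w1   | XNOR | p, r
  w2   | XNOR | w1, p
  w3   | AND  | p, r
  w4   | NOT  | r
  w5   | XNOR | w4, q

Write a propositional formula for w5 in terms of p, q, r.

NOT r XNOR q

w4 = NOT r
w5 = w4 XNOR q = NOT r XNOR q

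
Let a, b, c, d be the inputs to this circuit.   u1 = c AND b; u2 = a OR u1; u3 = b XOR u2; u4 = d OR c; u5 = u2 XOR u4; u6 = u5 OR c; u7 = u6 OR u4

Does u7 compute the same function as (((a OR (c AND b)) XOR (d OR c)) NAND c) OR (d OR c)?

No

u1 = c AND b
u2 = a OR u1 = a OR (c AND b)
u4 = d OR c
u5 = u2 XOR u4 = (a OR (c AND b)) XOR (d OR c)
u6 = u5 OR c = ((a OR (c AND b)) XOR (d OR c)) OR c
u7 = u6 OR u4 = (((a OR (c AND b)) XOR (d OR c)) OR c) OR (d OR c)
At a=0, b=0, c=0, d=0: circuit gives 0, formula gives 1.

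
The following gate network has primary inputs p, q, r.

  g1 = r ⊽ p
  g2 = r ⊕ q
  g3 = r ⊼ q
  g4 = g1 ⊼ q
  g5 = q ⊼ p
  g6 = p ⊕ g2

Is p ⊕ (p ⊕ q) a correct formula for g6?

g2 = r ⊕ q
g6 = p ⊕ g2 = p ⊕ (r ⊕ q)
At p=0, q=0, r=1: circuit gives 1, formula gives 0.

No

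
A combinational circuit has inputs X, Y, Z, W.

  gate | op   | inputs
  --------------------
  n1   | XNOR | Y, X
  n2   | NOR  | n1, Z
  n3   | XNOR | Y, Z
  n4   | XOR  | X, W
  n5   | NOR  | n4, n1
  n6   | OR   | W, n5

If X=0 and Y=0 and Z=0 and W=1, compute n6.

1

n1 = 0 XNOR 0 = 1
n4 = 0 XOR 1 = 1
n5 = 1 NOR 1 = 0
n6 = 1 OR 0 = 1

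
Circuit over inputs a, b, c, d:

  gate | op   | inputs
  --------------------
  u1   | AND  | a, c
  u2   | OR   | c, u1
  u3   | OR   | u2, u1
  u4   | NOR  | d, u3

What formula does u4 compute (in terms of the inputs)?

d NOR ((c OR (a AND c)) OR (a AND c))

u1 = a AND c
u2 = c OR u1 = c OR (a AND c)
u3 = u2 OR u1 = (c OR (a AND c)) OR (a AND c)
u4 = d NOR u3 = d NOR ((c OR (a AND c)) OR (a AND c))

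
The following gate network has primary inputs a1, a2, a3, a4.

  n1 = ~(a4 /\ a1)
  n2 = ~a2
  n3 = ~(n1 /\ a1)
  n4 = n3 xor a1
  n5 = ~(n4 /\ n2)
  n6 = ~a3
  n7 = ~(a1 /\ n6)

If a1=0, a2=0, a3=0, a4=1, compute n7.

n6 = ~0 = 1
n7 = ~(0 /\ 1) = 1

1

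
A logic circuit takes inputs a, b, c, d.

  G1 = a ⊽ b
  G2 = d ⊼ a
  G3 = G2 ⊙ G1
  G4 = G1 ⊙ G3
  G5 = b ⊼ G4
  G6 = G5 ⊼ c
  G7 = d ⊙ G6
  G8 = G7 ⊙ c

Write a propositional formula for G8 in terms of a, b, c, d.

G1 = a ⊽ b
G2 = d ⊼ a
G3 = G2 ⊙ G1 = (d ⊼ a) ⊙ (a ⊽ b)
G4 = G1 ⊙ G3 = (a ⊽ b) ⊙ ((d ⊼ a) ⊙ (a ⊽ b))
G5 = b ⊼ G4 = b ⊼ ((a ⊽ b) ⊙ ((d ⊼ a) ⊙ (a ⊽ b)))
G6 = G5 ⊼ c = (b ⊼ ((a ⊽ b) ⊙ ((d ⊼ a) ⊙ (a ⊽ b)))) ⊼ c
G7 = d ⊙ G6 = d ⊙ ((b ⊼ ((a ⊽ b) ⊙ ((d ⊼ a) ⊙ (a ⊽ b)))) ⊼ c)
G8 = G7 ⊙ c = (d ⊙ ((b ⊼ ((a ⊽ b) ⊙ ((d ⊼ a) ⊙ (a ⊽ b)))) ⊼ c)) ⊙ c

(d ⊙ ((b ⊼ ((a ⊽ b) ⊙ ((d ⊼ a) ⊙ (a ⊽ b)))) ⊼ c)) ⊙ c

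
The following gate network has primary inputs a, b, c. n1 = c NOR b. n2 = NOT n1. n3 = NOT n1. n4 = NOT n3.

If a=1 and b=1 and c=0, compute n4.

0

n1 = 0 NOR 1 = 0
n3 = NOT 0 = 1
n4 = NOT 1 = 0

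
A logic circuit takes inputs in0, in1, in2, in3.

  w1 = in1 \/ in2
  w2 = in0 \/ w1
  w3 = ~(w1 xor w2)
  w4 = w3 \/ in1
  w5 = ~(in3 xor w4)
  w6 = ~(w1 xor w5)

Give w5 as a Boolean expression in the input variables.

~(in3 xor ((~((in1 \/ in2) xor (in0 \/ (in1 \/ in2)))) \/ in1))

w1 = in1 \/ in2
w2 = in0 \/ w1 = in0 \/ (in1 \/ in2)
w3 = ~(w1 xor w2) = ~((in1 \/ in2) xor (in0 \/ (in1 \/ in2)))
w4 = w3 \/ in1 = (~((in1 \/ in2) xor (in0 \/ (in1 \/ in2)))) \/ in1
w5 = ~(in3 xor w4) = ~(in3 xor ((~((in1 \/ in2) xor (in0 \/ (in1 \/ in2)))) \/ in1))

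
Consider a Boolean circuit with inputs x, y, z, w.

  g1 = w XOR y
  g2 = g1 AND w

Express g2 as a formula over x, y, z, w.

(w XOR y) AND w

g1 = w XOR y
g2 = g1 AND w = (w XOR y) AND w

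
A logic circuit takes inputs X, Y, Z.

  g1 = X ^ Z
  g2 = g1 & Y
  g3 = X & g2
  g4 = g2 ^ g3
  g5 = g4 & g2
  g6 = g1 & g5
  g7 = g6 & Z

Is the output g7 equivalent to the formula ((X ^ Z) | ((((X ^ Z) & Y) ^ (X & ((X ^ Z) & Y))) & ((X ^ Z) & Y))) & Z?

No

g1 = X ^ Z
g2 = g1 & Y = (X ^ Z) & Y
g3 = X & g2 = X & ((X ^ Z) & Y)
g4 = g2 ^ g3 = ((X ^ Z) & Y) ^ (X & ((X ^ Z) & Y))
g5 = g4 & g2 = (((X ^ Z) & Y) ^ (X & ((X ^ Z) & Y))) & ((X ^ Z) & Y)
g6 = g1 & g5 = (X ^ Z) & ((((X ^ Z) & Y) ^ (X & ((X ^ Z) & Y))) & ((X ^ Z) & Y))
g7 = g6 & Z = ((X ^ Z) & ((((X ^ Z) & Y) ^ (X & ((X ^ Z) & Y))) & ((X ^ Z) & Y))) & Z
At X=0, Y=0, Z=1: circuit gives 0, formula gives 1.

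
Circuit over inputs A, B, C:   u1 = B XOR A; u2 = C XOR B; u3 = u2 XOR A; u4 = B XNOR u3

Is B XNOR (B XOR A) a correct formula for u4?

No

u2 = C XOR B
u3 = u2 XOR A = (C XOR B) XOR A
u4 = B XNOR u3 = B XNOR ((C XOR B) XOR A)
At A=0, B=0, C=1: circuit gives 0, formula gives 1.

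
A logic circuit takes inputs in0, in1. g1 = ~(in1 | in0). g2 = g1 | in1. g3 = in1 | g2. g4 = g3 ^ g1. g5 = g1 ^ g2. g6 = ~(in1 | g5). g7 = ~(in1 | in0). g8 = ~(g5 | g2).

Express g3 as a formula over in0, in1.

in1 | ((~(in1 | in0)) | in1)

g1 = ~(in1 | in0)
g2 = g1 | in1 = (~(in1 | in0)) | in1
g3 = in1 | g2 = in1 | ((~(in1 | in0)) | in1)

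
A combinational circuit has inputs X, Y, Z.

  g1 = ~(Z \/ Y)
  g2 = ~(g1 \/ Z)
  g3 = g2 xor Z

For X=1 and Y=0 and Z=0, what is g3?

0

g1 = ~(0 \/ 0) = 1
g2 = ~(1 \/ 0) = 0
g3 = 0 xor 0 = 0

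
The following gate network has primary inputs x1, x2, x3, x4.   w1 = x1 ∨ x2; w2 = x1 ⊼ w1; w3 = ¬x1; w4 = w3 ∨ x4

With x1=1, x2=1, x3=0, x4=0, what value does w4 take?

0

w3 = ¬1 = 0
w4 = 0 ∨ 0 = 0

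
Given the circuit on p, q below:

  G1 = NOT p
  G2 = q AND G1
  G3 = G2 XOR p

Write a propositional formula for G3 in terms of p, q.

G1 = NOT p
G2 = q AND G1 = q AND NOT p
G3 = G2 XOR p = (q AND NOT p) XOR p

(q AND NOT p) XOR p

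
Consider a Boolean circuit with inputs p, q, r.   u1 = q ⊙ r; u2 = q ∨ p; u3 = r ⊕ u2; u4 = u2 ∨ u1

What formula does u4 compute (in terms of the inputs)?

u1 = q ⊙ r
u2 = q ∨ p
u4 = u2 ∨ u1 = (q ∨ p) ∨ (q ⊙ r)

(q ∨ p) ∨ (q ⊙ r)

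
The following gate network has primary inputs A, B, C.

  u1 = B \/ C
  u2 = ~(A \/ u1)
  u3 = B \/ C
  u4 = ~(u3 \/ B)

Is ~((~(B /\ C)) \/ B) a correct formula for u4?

u3 = B \/ C
u4 = ~(u3 \/ B) = ~((B \/ C) \/ B)
At A=0, B=0, C=0: circuit gives 1, formula gives 0.

No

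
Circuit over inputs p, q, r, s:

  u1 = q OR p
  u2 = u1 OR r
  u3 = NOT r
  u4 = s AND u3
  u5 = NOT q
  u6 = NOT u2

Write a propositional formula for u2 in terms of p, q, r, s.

(q OR p) OR r

u1 = q OR p
u2 = u1 OR r = (q OR p) OR r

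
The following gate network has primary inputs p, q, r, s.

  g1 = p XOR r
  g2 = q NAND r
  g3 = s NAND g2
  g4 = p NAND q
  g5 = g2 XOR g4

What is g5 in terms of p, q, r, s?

(q NAND r) XOR (p NAND q)

g2 = q NAND r
g4 = p NAND q
g5 = g2 XOR g4 = (q NAND r) XOR (p NAND q)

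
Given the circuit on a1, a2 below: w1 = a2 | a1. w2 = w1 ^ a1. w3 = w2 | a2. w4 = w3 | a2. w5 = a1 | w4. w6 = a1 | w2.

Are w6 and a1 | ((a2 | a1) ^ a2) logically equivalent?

No

w1 = a2 | a1
w2 = w1 ^ a1 = (a2 | a1) ^ a1
w6 = a1 | w2 = a1 | ((a2 | a1) ^ a1)
At a1=0, a2=1: circuit gives 1, formula gives 0.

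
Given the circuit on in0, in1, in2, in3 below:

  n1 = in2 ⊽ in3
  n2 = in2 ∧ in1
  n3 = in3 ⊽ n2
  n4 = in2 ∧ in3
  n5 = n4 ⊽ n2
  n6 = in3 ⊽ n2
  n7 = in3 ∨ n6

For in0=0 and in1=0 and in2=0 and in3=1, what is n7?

n2 = 0 ∧ 0 = 0
n6 = 1 ⊽ 0 = 0
n7 = 1 ∨ 0 = 1

1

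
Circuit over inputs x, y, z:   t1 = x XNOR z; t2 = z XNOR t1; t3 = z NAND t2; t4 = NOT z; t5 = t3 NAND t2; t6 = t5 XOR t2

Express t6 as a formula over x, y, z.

t1 = x XNOR z
t2 = z XNOR t1 = z XNOR (x XNOR z)
t3 = z NAND t2 = z NAND (z XNOR (x XNOR z))
t5 = t3 NAND t2 = (z NAND (z XNOR (x XNOR z))) NAND (z XNOR (x XNOR z))
t6 = t5 XOR t2 = ((z NAND (z XNOR (x XNOR z))) NAND (z XNOR (x XNOR z))) XOR (z XNOR (x XNOR z))

((z NAND (z XNOR (x XNOR z))) NAND (z XNOR (x XNOR z))) XOR (z XNOR (x XNOR z))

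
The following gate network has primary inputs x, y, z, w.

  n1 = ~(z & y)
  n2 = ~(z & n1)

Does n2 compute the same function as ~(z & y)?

n1 = ~(z & y)
n2 = ~(z & n1) = ~(z & (~(z & y)))
At x=0, y=0, z=1, w=0: circuit gives 0, formula gives 1.

No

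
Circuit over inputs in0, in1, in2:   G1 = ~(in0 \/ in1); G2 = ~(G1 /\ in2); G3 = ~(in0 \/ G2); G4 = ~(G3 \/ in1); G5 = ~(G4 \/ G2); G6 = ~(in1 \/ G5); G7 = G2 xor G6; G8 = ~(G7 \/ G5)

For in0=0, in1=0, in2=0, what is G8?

G1 = ~(0 \/ 0) = 1
G2 = ~(1 /\ 0) = 1
G3 = ~(0 \/ 1) = 0
G4 = ~(0 \/ 0) = 1
G5 = ~(1 \/ 1) = 0
G6 = ~(0 \/ 0) = 1
G7 = 1 xor 1 = 0
G8 = ~(0 \/ 0) = 1

1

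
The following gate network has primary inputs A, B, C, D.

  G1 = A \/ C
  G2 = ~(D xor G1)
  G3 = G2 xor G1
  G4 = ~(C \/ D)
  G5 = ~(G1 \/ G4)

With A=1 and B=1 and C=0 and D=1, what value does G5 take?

G1 = 1 \/ 0 = 1
G4 = ~(0 \/ 1) = 0
G5 = ~(1 \/ 0) = 0

0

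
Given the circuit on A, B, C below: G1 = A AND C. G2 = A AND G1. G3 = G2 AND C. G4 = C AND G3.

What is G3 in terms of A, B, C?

(A AND (A AND C)) AND C

G1 = A AND C
G2 = A AND G1 = A AND (A AND C)
G3 = G2 AND C = (A AND (A AND C)) AND C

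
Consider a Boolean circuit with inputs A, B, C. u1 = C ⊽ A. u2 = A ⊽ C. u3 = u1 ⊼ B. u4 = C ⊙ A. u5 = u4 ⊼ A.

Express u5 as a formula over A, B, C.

(C ⊙ A) ⊼ A

u4 = C ⊙ A
u5 = u4 ⊼ A = (C ⊙ A) ⊼ A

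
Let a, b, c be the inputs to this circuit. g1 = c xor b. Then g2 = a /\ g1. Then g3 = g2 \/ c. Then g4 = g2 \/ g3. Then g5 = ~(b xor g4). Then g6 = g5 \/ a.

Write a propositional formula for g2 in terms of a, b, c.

g1 = c xor b
g2 = a /\ g1 = a /\ (c xor b)

a /\ (c xor b)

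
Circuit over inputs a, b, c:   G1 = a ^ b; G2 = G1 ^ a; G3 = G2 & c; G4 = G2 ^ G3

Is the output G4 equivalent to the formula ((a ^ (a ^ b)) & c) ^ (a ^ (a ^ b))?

Yes

G1 = a ^ b
G2 = G1 ^ a = (a ^ b) ^ a
G3 = G2 & c = ((a ^ b) ^ a) & c
G4 = G2 ^ G3 = ((a ^ b) ^ a) ^ (((a ^ b) ^ a) & c)
At a=0, b=0, c=0: circuit gives 0, formula gives 0.
At a=0, b=1, c=0: circuit gives 1, formula gives 1.
Agrees on all 8 inputs.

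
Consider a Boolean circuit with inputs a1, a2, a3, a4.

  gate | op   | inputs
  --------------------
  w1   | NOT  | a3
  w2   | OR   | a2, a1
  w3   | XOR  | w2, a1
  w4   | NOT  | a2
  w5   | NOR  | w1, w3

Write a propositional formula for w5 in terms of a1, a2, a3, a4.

w1 = NOT a3
w2 = a2 OR a1
w3 = w2 XOR a1 = (a2 OR a1) XOR a1
w5 = w1 NOR w3 = NOT a3 NOR ((a2 OR a1) XOR a1)

NOT a3 NOR ((a2 OR a1) XOR a1)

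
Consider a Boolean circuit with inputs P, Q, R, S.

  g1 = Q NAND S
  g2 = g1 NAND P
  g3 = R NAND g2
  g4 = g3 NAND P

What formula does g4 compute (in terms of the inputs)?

g1 = Q NAND S
g2 = g1 NAND P = (Q NAND S) NAND P
g3 = R NAND g2 = R NAND ((Q NAND S) NAND P)
g4 = g3 NAND P = (R NAND ((Q NAND S) NAND P)) NAND P

(R NAND ((Q NAND S) NAND P)) NAND P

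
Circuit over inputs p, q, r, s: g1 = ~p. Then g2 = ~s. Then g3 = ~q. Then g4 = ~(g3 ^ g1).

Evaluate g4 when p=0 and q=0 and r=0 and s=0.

g1 = ~0 = 1
g3 = ~0 = 1
g4 = ~(1 ^ 1) = 1

1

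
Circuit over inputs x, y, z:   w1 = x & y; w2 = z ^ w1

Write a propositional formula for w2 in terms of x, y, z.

z ^ (x & y)

w1 = x & y
w2 = z ^ w1 = z ^ (x & y)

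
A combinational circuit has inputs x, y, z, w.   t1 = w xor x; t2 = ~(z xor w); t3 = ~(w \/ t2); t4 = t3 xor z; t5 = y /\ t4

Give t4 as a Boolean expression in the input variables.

(~(w \/ (~(z xor w)))) xor z

t2 = ~(z xor w)
t3 = ~(w \/ t2) = ~(w \/ (~(z xor w)))
t4 = t3 xor z = (~(w \/ (~(z xor w)))) xor z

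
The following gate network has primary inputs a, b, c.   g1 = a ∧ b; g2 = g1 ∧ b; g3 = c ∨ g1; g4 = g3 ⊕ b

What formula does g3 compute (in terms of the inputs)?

c ∨ (a ∧ b)

g1 = a ∧ b
g3 = c ∨ g1 = c ∨ (a ∧ b)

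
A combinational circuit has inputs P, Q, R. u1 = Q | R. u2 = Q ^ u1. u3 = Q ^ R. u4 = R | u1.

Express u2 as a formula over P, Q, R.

Q ^ (Q | R)

u1 = Q | R
u2 = Q ^ u1 = Q ^ (Q | R)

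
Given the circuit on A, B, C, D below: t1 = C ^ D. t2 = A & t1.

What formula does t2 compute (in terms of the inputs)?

t1 = C ^ D
t2 = A & t1 = A & (C ^ D)

A & (C ^ D)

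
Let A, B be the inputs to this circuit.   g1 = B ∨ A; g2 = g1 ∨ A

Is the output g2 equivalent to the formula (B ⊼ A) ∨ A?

g1 = B ∨ A
g2 = g1 ∨ A = (B ∨ A) ∨ A
At A=0, B=0: circuit gives 0, formula gives 1.

No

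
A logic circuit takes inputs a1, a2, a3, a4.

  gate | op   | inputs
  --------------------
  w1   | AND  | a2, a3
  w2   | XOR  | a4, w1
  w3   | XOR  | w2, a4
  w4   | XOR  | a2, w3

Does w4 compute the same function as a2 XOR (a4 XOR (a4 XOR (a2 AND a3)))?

Yes

w1 = a2 AND a3
w2 = a4 XOR w1 = a4 XOR (a2 AND a3)
w3 = w2 XOR a4 = (a4 XOR (a2 AND a3)) XOR a4
w4 = a2 XOR w3 = a2 XOR ((a4 XOR (a2 AND a3)) XOR a4)
At a1=0, a2=0, a3=0, a4=0: circuit gives 0, formula gives 0.
At a1=0, a2=1, a3=0, a4=0: circuit gives 1, formula gives 1.
Agrees on all 16 inputs.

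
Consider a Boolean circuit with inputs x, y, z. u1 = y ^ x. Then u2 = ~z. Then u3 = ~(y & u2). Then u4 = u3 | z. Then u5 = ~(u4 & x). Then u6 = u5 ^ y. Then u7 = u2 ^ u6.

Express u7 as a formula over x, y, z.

~z ^ ((~(((~(y & ~z)) | z) & x)) ^ y)

u2 = ~z
u3 = ~(y & u2) = ~(y & ~z)
u4 = u3 | z = (~(y & ~z)) | z
u5 = ~(u4 & x) = ~(((~(y & ~z)) | z) & x)
u6 = u5 ^ y = (~(((~(y & ~z)) | z) & x)) ^ y
u7 = u2 ^ u6 = ~z ^ ((~(((~(y & ~z)) | z) & x)) ^ y)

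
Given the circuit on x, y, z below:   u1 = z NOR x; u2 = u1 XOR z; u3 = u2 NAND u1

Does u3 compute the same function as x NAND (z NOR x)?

u1 = z NOR x
u2 = u1 XOR z = (z NOR x) XOR z
u3 = u2 NAND u1 = ((z NOR x) XOR z) NAND (z NOR x)
At x=0, y=0, z=0: circuit gives 0, formula gives 1.

No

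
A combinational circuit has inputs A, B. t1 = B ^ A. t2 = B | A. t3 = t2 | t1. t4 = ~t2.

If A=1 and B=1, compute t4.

t2 = 1 | 1 = 1
t4 = ~1 = 0

0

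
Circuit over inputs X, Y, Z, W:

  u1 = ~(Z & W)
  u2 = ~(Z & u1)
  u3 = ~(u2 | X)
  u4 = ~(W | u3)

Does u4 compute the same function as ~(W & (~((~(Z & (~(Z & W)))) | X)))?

u1 = ~(Z & W)
u2 = ~(Z & u1) = ~(Z & (~(Z & W)))
u3 = ~(u2 | X) = ~((~(Z & (~(Z & W)))) | X)
u4 = ~(W | u3) = ~(W | (~((~(Z & (~(Z & W)))) | X)))
At X=0, Y=0, Z=0, W=1: circuit gives 0, formula gives 1.

No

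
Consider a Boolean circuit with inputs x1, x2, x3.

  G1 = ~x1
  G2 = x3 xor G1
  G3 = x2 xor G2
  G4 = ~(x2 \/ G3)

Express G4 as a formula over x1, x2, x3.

G1 = ~x1
G2 = x3 xor G1 = x3 xor ~x1
G3 = x2 xor G2 = x2 xor (x3 xor ~x1)
G4 = ~(x2 \/ G3) = ~(x2 \/ (x2 xor (x3 xor ~x1)))

~(x2 \/ (x2 xor (x3 xor ~x1)))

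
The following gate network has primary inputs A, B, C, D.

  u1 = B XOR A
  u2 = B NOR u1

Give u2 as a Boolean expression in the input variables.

u1 = B XOR A
u2 = B NOR u1 = B NOR (B XOR A)

B NOR (B XOR A)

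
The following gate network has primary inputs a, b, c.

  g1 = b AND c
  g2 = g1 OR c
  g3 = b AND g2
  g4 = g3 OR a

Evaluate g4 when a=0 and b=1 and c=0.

g1 = 1 AND 0 = 0
g2 = 0 OR 0 = 0
g3 = 1 AND 0 = 0
g4 = 0 OR 0 = 0

0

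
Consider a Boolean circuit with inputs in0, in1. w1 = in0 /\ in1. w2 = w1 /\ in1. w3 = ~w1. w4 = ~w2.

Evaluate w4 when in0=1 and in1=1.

0

w1 = 1 /\ 1 = 1
w2 = 1 /\ 1 = 1
w4 = ~1 = 0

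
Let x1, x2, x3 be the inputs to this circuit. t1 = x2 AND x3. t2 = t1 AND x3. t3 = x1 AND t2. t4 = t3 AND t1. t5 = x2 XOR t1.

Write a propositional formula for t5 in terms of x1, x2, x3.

x2 XOR (x2 AND x3)

t1 = x2 AND x3
t5 = x2 XOR t1 = x2 XOR (x2 AND x3)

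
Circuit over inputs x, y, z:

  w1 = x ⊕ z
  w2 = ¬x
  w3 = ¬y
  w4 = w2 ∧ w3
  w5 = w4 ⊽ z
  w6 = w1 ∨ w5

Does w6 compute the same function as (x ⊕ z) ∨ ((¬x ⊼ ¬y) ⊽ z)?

w1 = x ⊕ z
w2 = ¬x
w3 = ¬y
w4 = w2 ∧ w3 = ¬x ∧ ¬y
w5 = w4 ⊽ z = (¬x ∧ ¬y) ⊽ z
w6 = w1 ∨ w5 = (x ⊕ z) ∨ ((¬x ∧ ¬y) ⊽ z)
At x=0, y=0, z=0: circuit gives 0, formula gives 1.

No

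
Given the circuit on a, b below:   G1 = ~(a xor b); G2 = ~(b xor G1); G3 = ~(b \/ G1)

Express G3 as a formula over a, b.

~(b \/ (~(a xor b)))

G1 = ~(a xor b)
G3 = ~(b \/ G1) = ~(b \/ (~(a xor b)))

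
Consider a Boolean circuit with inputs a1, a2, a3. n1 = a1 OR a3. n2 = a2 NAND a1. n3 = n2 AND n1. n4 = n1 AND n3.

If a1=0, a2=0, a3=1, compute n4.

n1 = 0 OR 1 = 1
n2 = 0 NAND 0 = 1
n3 = 1 AND 1 = 1
n4 = 1 AND 1 = 1

1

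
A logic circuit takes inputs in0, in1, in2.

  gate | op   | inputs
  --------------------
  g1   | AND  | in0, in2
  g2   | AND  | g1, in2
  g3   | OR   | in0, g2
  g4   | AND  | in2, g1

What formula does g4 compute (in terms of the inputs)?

g1 = in0 AND in2
g4 = in2 AND g1 = in2 AND (in0 AND in2)

in2 AND (in0 AND in2)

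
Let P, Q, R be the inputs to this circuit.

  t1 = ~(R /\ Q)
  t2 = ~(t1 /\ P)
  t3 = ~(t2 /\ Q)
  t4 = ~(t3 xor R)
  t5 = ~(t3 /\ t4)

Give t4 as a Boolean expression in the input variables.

~((~((~((~(R /\ Q)) /\ P)) /\ Q)) xor R)

t1 = ~(R /\ Q)
t2 = ~(t1 /\ P) = ~((~(R /\ Q)) /\ P)
t3 = ~(t2 /\ Q) = ~((~((~(R /\ Q)) /\ P)) /\ Q)
t4 = ~(t3 xor R) = ~((~((~((~(R /\ Q)) /\ P)) /\ Q)) xor R)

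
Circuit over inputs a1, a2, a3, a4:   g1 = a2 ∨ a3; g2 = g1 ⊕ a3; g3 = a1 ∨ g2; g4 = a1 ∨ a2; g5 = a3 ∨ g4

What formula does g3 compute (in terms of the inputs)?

a1 ∨ ((a2 ∨ a3) ⊕ a3)

g1 = a2 ∨ a3
g2 = g1 ⊕ a3 = (a2 ∨ a3) ⊕ a3
g3 = a1 ∨ g2 = a1 ∨ ((a2 ∨ a3) ⊕ a3)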